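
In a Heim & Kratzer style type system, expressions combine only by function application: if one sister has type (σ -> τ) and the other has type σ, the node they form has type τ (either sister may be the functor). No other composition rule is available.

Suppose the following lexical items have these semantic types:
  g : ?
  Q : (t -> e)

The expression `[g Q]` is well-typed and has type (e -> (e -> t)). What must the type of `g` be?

((t -> e) -> (e -> (e -> t)))

[g Q] must have type (e -> (e -> t)). The sister Q has type (t -> e); that is not a function onto (e -> (e -> t)), so g must be the functor, of type ((t -> e) -> (e -> (e -> t))).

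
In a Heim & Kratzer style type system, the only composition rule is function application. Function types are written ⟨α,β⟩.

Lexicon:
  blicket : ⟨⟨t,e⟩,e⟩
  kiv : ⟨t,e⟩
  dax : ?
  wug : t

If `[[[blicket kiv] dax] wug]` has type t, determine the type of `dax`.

⟨e,⟨t,t⟩⟩

For [[[blicket kiv] dax] wug] to have type t with wug of type t, [[blicket kiv] dax] must be the function: [[blicket kiv] dax] : ⟨t,t⟩.
For [[blicket kiv] dax] to have type ⟨t,t⟩ with [blicket kiv] of type e, dax must be the function: dax : ⟨e,⟨t,t⟩⟩.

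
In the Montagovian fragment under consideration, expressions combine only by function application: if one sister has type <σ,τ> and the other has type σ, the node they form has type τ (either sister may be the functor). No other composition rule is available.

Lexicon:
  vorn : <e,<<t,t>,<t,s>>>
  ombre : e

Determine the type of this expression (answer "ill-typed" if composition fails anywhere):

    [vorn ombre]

<<t,t>,<t,s>>

[vorn ombre]: functor vorn : <e,<<t,t>,<t,s>>>, argument ombre : e; result <<t,t>,<t,s>>.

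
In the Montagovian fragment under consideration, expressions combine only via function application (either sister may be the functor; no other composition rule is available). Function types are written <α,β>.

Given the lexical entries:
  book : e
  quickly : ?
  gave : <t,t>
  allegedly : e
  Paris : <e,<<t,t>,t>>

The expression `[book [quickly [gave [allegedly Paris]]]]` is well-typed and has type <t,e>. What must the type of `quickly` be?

At [book [quickly [gave [allegedly Paris]]]] (required: <t,e>): book is e, which is not a function with range <t,e>; hence [quickly [gave [allegedly Paris]]] is the functor — type <e,<t,e>>.
At [quickly [gave [allegedly Paris]]] (required: <e,<t,e>>): [gave [allegedly Paris]] is t, which is not a function with range <e,<t,e>>; hence quickly is the functor — type <t,<e,<t,e>>>.

<t,<e,<t,e>>>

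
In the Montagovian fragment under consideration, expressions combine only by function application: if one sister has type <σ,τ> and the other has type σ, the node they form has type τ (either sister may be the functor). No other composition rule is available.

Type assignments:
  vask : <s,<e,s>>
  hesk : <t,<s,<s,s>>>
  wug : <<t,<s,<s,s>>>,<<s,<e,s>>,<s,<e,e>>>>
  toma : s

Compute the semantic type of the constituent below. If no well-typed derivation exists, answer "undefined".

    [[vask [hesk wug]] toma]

<e,e>

[hesk wug] — wug of type <<t,<s,<s,s>>>,<<s,<e,s>>,<s,<e,e>>>> combines with hesk of type <t,<s,<s,s>>>: type <<s,<e,s>>,<s,<e,e>>>.
[vask [hesk wug]] — [hesk wug] of type <<s,<e,s>>,<s,<e,e>>> combines with vask of type <s,<e,s>>: type <s,<e,e>>.
[[vask [hesk wug]] toma] — [vask [hesk wug]] of type <s,<e,e>> combines with toma of type s: type <e,e>.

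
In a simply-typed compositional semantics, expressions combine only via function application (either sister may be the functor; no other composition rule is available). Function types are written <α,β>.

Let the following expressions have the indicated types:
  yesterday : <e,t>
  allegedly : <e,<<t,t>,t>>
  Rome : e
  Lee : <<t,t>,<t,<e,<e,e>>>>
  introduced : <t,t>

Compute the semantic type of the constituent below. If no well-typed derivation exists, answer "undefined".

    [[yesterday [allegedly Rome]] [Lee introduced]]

At [allegedly Rome], allegedly : <e,<<t,t>,t>> takes Rome : e, giving <<t,t>,t>.
At [yesterday [allegedly Rome]]: neither <e,t> nor <<t,t>,t> can take the other as argument; the node is ill-typed.

undefined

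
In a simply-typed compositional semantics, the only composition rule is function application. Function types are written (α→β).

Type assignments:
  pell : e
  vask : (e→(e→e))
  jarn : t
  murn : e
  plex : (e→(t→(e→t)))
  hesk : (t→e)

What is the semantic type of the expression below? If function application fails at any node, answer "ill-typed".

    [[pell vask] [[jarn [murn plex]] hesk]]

[pell vask] — vask of type (e→(e→e)) combines with pell of type e: type (e→e).
[murn plex] — plex of type (e→(t→(e→t))) combines with murn of type e: type (t→(e→t)).
[jarn [murn plex]] — [murn plex] of type (t→(e→t)) combines with jarn of type t: type (e→t).
[[jarn [murn plex]] hesk]: (e→t) with (t→e) — neither is a function whose domain matches the other; composition fails here.

ill-typed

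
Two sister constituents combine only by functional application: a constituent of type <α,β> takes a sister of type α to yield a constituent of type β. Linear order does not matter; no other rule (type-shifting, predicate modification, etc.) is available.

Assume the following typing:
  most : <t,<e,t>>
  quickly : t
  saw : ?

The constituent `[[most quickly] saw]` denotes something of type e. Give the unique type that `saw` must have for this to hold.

For [[most quickly] saw] to have type e with [most quickly] of type <e,t>, saw must be the function: saw : <<e,t>,e>.

<<e,t>,e>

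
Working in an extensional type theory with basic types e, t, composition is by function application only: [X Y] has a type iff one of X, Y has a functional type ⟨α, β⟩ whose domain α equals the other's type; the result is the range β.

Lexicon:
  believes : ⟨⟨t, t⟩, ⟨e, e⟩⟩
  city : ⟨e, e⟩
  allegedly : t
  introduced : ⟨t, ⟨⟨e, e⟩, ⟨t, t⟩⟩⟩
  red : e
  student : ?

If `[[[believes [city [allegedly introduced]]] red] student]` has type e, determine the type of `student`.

⟨e, e⟩

[[[believes [city [allegedly introduced]]] red] student] must have type e. The sister [[believes [city [allegedly introduced]]] red] has type e; that is not a function onto e, so student must be the functor, of type ⟨e, e⟩.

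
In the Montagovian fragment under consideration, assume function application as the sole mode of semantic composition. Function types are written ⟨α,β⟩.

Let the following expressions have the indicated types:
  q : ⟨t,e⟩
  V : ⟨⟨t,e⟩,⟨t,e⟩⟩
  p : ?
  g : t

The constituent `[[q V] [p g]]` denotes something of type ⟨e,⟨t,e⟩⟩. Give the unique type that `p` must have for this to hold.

⟨t,⟨⟨t,e⟩,⟨e,⟨t,e⟩⟩⟩⟩

At [[q V] [p g]] (required: ⟨e,⟨t,e⟩⟩): [q V] is ⟨t,e⟩, which is not a function with range ⟨e,⟨t,e⟩⟩; hence [p g] is the functor — type ⟨⟨t,e⟩,⟨e,⟨t,e⟩⟩⟩.
At [p g] (required: ⟨⟨t,e⟩,⟨e,⟨t,e⟩⟩⟩): g is t, which is not a function with range ⟨⟨t,e⟩,⟨e,⟨t,e⟩⟩⟩; hence p is the functor — type ⟨t,⟨⟨t,e⟩,⟨e,⟨t,e⟩⟩⟩⟩.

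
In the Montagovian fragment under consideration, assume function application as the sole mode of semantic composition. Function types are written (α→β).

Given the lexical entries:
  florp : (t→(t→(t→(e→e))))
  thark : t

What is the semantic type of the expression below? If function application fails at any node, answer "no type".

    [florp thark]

(t→(t→(e→e)))

[florp thark]: (t→(t→(t→(e→e)))) applied to t yields (t→(t→(e→e))).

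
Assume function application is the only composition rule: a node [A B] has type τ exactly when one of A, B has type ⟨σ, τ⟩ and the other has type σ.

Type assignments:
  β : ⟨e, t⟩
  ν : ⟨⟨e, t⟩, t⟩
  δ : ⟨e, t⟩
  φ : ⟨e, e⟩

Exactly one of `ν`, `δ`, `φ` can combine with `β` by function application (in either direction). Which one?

ν

ν — combines: ν : ⟨⟨e, t⟩, t⟩ takes β : ⟨e, t⟩ as argument, giving t.
δ : ⟨e, t⟩ — does not combine with β.
φ : ⟨e, e⟩ — does not combine with β.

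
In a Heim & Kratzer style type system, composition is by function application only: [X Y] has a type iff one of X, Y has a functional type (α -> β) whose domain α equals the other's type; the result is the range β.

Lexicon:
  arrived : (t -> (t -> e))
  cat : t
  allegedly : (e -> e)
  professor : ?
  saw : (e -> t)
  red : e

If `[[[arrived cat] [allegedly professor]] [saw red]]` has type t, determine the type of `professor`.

At [[[arrived cat] [allegedly professor]] [saw red]] (required: t): [saw red] is t, which is not a function with range t; hence [[arrived cat] [allegedly professor]] is the functor — type (t -> t).
At [[arrived cat] [allegedly professor]] (required: (t -> t)): [arrived cat] is (t -> e), which is not a function with range (t -> t); hence [allegedly professor] is the functor — type ((t -> e) -> (t -> t)).
At [allegedly professor] (required: ((t -> e) -> (t -> t))): allegedly is (e -> e), which is not a function with range ((t -> e) -> (t -> t)); hence professor is the functor — type ((e -> e) -> ((t -> e) -> (t -> t))).

((e -> e) -> ((t -> e) -> (t -> t)))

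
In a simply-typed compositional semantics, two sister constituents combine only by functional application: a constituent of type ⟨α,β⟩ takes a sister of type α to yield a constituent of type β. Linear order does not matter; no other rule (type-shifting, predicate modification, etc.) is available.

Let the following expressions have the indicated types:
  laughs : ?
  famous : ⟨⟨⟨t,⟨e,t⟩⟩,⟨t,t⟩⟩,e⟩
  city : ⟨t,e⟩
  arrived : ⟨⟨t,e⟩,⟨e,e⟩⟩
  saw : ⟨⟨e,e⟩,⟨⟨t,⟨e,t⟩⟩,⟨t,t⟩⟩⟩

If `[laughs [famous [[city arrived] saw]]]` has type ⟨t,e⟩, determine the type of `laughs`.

⟨e,⟨t,e⟩⟩

At [laughs [famous [[city arrived] saw]]] (required: ⟨t,e⟩): [famous [[city arrived] saw]] is e, which is not a function with range ⟨t,e⟩; hence laughs is the functor — type ⟨e,⟨t,e⟩⟩.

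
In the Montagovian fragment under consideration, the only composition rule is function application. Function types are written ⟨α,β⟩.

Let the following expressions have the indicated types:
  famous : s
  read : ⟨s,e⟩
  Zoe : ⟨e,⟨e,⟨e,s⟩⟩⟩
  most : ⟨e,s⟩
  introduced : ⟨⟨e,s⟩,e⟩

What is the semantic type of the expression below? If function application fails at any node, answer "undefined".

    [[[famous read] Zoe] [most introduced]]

⟨e,s⟩

[famous read]: read is ⟨s,e⟩, famous is s; result e.
[[famous read] Zoe]: Zoe is ⟨e,⟨e,⟨e,s⟩⟩⟩, [famous read] is e; result ⟨e,⟨e,s⟩⟩.
[most introduced]: introduced is ⟨⟨e,s⟩,e⟩, most is ⟨e,s⟩; result e.
[[[famous read] Zoe] [most introduced]]: [[famous read] Zoe] is ⟨e,⟨e,s⟩⟩, [most introduced] is e; result ⟨e,s⟩.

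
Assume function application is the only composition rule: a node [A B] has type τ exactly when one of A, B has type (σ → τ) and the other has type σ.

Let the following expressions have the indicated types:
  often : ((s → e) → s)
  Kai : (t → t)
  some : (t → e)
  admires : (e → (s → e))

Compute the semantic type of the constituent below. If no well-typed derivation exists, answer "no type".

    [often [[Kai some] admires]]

[Kai some]: (t → t) and (t → e) cannot combine by function application — type clash.

no type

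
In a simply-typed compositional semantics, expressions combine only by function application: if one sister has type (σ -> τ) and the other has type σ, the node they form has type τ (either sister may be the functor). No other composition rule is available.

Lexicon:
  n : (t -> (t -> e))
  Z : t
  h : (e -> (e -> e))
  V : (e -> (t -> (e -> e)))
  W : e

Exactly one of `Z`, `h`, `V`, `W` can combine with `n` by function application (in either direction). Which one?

Z

Z — combines: n : (t -> (t -> e)) takes Z : t as argument, giving (t -> e).
h : (e -> (e -> e)) — does not combine with n.
V : (e -> (t -> (e -> e))) — does not combine with n.
W : e — does not combine with n.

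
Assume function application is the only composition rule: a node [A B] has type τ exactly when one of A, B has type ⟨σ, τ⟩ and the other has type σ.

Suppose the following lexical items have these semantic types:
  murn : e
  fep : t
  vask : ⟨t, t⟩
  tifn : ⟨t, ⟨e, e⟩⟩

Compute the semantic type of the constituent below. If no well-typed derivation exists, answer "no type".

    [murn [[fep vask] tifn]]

At [fep vask], vask : ⟨t, t⟩ takes fep : t, giving t.
At [[fep vask] tifn], tifn : ⟨t, ⟨e, e⟩⟩ takes [fep vask] : t, giving ⟨e, e⟩.
At [murn [[fep vask] tifn]], [[fep vask] tifn] : ⟨e, e⟩ takes murn : e, giving e.

e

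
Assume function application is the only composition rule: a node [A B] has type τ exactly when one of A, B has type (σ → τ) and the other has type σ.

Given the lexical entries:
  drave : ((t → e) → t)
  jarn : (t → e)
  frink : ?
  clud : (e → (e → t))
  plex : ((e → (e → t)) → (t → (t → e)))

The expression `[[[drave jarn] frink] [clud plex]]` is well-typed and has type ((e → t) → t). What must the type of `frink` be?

(t → ((t → (t → e)) → ((e → t) → t)))

[[[drave jarn] frink] [clud plex]] is required to be ((e → t) → t). [clud plex] : (t → (t → e)) cannot yield ((e → t) → t) as functor, so [[drave jarn] frink] : ((t → (t → e)) → ((e → t) → t)).
[[drave jarn] frink] is required to be ((t → (t → e)) → ((e → t) → t)). [drave jarn] : t cannot yield ((t → (t → e)) → ((e → t) → t)) as functor, so frink : (t → ((t → (t → e)) → ((e → t) → t))).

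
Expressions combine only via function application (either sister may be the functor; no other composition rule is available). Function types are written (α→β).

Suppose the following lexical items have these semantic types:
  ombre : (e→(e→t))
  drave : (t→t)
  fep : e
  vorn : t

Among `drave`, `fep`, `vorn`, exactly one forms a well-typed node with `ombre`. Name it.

drave : (t→t) — ombre needs e; drave needs t; neither fits.
fep — combines: ombre : (e→(e→t)) takes fep : e as argument, giving (e→t).
vorn : t — ombre needs e; vorn needs nothing (atomic); neither fits.

fep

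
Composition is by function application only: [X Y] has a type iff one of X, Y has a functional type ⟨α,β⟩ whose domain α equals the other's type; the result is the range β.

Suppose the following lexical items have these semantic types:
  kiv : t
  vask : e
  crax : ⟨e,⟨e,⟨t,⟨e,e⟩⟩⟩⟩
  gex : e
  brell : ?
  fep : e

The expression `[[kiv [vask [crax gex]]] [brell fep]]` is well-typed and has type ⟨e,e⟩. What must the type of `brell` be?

⟨e,⟨⟨e,e⟩,⟨e,e⟩⟩⟩

[[kiv [vask [crax gex]]] [brell fep]] is required to be ⟨e,e⟩. [kiv [vask [crax gex]]] : ⟨e,e⟩ cannot yield ⟨e,e⟩ as functor, so [brell fep] : ⟨⟨e,e⟩,⟨e,e⟩⟩.
[brell fep] is required to be ⟨⟨e,e⟩,⟨e,e⟩⟩. fep : e cannot yield ⟨⟨e,e⟩,⟨e,e⟩⟩ as functor, so brell : ⟨e,⟨⟨e,e⟩,⟨e,e⟩⟩⟩.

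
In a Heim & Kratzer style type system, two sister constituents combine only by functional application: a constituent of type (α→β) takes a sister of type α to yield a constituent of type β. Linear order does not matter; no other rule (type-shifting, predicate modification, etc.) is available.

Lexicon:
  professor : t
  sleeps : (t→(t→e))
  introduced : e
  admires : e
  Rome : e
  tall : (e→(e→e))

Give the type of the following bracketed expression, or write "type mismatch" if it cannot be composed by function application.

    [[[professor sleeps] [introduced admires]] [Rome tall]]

type mismatch

At [professor sleeps], sleeps : (t→(t→e)) takes professor : t, giving (t→e).
[introduced admires]: e and e cannot combine by function application — type clash.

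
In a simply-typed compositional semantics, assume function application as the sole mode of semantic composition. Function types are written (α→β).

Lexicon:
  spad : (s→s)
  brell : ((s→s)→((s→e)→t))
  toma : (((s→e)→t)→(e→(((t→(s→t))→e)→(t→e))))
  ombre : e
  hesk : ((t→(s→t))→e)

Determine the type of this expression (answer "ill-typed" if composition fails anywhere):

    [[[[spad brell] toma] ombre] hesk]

(t→e)

At [spad brell], brell : ((s→s)→((s→e)→t)) takes spad : (s→s), giving ((s→e)→t).
At [[spad brell] toma], toma : (((s→e)→t)→(e→(((t→(s→t))→e)→(t→e)))) takes [spad brell] : ((s→e)→t), giving (e→(((t→(s→t))→e)→(t→e))).
At [[[spad brell] toma] ombre], [[spad brell] toma] : (e→(((t→(s→t))→e)→(t→e))) takes ombre : e, giving (((t→(s→t))→e)→(t→e)).
At [[[[spad brell] toma] ombre] hesk], [[[spad brell] toma] ombre] : (((t→(s→t))→e)→(t→e)) takes hesk : ((t→(s→t))→e), giving (t→e).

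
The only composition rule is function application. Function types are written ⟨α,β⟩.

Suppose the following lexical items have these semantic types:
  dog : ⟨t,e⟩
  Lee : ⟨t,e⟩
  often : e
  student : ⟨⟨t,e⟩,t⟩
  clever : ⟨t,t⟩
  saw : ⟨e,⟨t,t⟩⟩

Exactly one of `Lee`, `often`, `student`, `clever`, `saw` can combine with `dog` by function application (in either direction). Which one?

student

Lee : ⟨t,e⟩ — neither side's domain matches the other.
often : e — neither side's domain matches the other.
student — combines: student : ⟨⟨t,e⟩,t⟩ takes dog : ⟨t,e⟩ as argument, giving t.
clever : ⟨t,t⟩ — neither side's domain matches the other.
saw : ⟨e,⟨t,t⟩⟩ — neither side's domain matches the other.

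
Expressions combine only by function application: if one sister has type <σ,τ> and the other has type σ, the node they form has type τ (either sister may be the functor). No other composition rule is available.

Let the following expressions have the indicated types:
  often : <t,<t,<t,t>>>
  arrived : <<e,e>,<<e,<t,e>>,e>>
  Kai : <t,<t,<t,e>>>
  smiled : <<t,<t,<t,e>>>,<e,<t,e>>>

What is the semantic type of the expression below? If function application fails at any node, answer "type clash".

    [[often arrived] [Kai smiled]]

type clash

[often arrived]: <t,<t,<t,t>>> with <<e,e>,<<e,<t,e>>,e>> — neither is a function whose domain matches the other; composition fails here.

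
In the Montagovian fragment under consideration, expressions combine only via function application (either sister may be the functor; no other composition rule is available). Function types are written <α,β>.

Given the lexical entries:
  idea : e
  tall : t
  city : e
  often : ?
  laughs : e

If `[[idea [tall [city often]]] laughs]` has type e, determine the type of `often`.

<e,<t,<e,<e,e>>>>

[[idea [tall [city often]]] laughs] must have type e. The sister laughs has type e; that is not a function onto e, so [idea [tall [city often]]] must be the functor, of type <e,e>.
[idea [tall [city often]]] must have type <e,e>. The sister idea has type e; that is not a function onto <e,e>, so [tall [city often]] must be the functor, of type <e,<e,e>>.
[tall [city often]] must have type <e,<e,e>>. The sister tall has type t; that is not a function onto <e,<e,e>>, so [city often] must be the functor, of type <t,<e,<e,e>>>.
[city often] must have type <t,<e,<e,e>>>. The sister city has type e; that is not a function onto <t,<e,<e,e>>>, so often must be the functor, of type <e,<t,<e,<e,e>>>>.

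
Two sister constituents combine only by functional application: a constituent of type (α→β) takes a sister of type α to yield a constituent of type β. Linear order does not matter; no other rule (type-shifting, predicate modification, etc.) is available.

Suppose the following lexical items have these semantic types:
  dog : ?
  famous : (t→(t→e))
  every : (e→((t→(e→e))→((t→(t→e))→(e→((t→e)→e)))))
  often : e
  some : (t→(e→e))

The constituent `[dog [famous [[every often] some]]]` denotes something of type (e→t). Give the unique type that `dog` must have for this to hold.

((e→((t→e)→e))→(e→t))

For [dog [famous [[every often] some]]] to have type (e→t) with [famous [[every often] some]] of type (e→((t→e)→e)), dog must be the function: dog : ((e→((t→e)→e))→(e→t)).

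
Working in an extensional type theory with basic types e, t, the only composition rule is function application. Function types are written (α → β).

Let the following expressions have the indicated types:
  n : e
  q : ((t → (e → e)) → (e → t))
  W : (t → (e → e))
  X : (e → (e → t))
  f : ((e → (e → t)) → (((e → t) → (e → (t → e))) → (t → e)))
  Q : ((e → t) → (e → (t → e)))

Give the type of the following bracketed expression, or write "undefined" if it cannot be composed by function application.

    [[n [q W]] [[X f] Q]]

[q W] — q of type ((t → (e → e)) → (e → t)) combines with W of type (t → (e → e)): type (e → t).
[n [q W]] — [q W] of type (e → t) combines with n of type e: type t.
[X f] — f of type ((e → (e → t)) → (((e → t) → (e → (t → e))) → (t → e))) combines with X of type (e → (e → t)): type (((e → t) → (e → (t → e))) → (t → e)).
[[X f] Q] — [X f] of type (((e → t) → (e → (t → e))) → (t → e)) combines with Q of type ((e → t) → (e → (t → e))): type (t → e).
[[n [q W]] [[X f] Q]] — [[X f] Q] of type (t → e) combines with [n [q W]] of type t: type e.

e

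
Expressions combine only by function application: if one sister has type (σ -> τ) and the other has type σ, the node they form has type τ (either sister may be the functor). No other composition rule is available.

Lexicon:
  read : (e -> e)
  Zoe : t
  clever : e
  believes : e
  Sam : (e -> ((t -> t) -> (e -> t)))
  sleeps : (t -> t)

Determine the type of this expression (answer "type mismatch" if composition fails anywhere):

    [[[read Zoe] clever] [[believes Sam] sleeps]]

type mismatch

At [read Zoe]: neither (e -> e) nor t can take the other as argument; the node is ill-typed.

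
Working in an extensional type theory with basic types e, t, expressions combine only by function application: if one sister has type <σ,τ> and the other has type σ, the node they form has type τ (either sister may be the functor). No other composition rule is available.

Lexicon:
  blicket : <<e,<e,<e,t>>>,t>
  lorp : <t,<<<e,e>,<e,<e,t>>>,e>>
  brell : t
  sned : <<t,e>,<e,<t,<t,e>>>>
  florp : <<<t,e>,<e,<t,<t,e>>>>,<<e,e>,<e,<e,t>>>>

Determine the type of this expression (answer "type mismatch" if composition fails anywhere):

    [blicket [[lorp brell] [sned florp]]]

type mismatch

[lorp brell]: <t,<<<e,e>,<e,<e,t>>>,e>> applied to t yields <<<e,e>,<e,<e,t>>>,e>.
[sned florp]: <<<t,e>,<e,<t,<t,e>>>>,<<e,e>,<e,<e,t>>>> applied to <<t,e>,<e,<t,<t,e>>>> yields <<e,e>,<e,<e,t>>>.
[[lorp brell] [sned florp]]: <<<e,e>,<e,<e,t>>>,e> applied to <<e,e>,<e,<e,t>>> yields e.
[blicket [[lorp brell] [sned florp]]]: <<e,<e,<e,t>>>,t> with e — neither is a function whose domain matches the other; composition fails here.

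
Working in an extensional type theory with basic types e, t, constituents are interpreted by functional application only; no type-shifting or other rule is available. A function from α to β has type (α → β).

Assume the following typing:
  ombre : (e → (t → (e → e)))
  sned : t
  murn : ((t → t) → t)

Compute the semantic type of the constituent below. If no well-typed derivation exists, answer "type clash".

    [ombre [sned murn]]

type clash

[sned murn]: t and ((t → t) → t) cannot combine by function application — type clash.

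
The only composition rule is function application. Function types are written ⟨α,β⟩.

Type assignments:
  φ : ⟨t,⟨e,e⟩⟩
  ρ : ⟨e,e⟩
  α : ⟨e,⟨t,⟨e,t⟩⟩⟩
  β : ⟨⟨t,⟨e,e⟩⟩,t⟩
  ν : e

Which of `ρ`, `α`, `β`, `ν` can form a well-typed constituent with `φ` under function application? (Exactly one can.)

β

ρ : ⟨e,e⟩ — φ needs t; ρ needs e; neither fits.
α : ⟨e,⟨t,⟨e,t⟩⟩⟩ — φ needs t; α needs e; neither fits.
β — combines: β : ⟨⟨t,⟨e,e⟩⟩,t⟩ takes φ : ⟨t,⟨e,e⟩⟩ as argument, giving t.
ν : e — φ needs t; ν needs nothing (atomic); neither fits.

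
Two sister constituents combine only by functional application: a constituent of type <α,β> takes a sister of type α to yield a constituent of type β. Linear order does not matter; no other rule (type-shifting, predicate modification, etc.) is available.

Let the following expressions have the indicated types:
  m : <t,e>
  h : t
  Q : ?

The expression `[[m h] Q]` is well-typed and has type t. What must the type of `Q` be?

[[m h] Q] is required to be t. [m h] : e cannot yield t as functor, so Q : <e,t>.

<e,t>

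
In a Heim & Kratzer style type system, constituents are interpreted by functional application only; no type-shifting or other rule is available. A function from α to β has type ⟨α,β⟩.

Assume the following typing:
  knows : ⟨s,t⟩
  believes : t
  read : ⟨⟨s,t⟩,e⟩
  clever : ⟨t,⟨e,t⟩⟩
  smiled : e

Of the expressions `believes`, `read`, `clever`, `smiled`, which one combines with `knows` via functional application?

believes : t — neither side's domain matches the other.
read — combines: read : ⟨⟨s,t⟩,e⟩ takes knows : ⟨s,t⟩ as argument, giving e.
clever : ⟨t,⟨e,t⟩⟩ — neither side's domain matches the other.
smiled : e — neither side's domain matches the other.

read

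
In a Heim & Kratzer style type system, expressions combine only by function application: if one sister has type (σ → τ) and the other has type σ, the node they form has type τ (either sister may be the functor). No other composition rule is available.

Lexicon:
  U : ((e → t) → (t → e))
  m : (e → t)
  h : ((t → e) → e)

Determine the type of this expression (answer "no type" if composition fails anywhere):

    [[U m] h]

[U m]: functor U : ((e → t) → (t → e)), argument m : (e → t); result (t → e).
[[U m] h]: functor h : ((t → e) → e), argument [U m] : (t → e); result e.

e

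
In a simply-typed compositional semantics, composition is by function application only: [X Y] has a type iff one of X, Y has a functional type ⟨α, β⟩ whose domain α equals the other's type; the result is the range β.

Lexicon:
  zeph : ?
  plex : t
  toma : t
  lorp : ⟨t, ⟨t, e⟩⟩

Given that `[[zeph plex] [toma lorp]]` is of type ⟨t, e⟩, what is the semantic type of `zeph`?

For [[zeph plex] [toma lorp]] to have type ⟨t, e⟩ with [toma lorp] of type ⟨t, e⟩, [zeph plex] must be the function: [zeph plex] : ⟨⟨t, e⟩, ⟨t, e⟩⟩.
For [zeph plex] to have type ⟨⟨t, e⟩, ⟨t, e⟩⟩ with plex of type t, zeph must be the function: zeph : ⟨t, ⟨⟨t, e⟩, ⟨t, e⟩⟩⟩.

⟨t, ⟨⟨t, e⟩, ⟨t, e⟩⟩⟩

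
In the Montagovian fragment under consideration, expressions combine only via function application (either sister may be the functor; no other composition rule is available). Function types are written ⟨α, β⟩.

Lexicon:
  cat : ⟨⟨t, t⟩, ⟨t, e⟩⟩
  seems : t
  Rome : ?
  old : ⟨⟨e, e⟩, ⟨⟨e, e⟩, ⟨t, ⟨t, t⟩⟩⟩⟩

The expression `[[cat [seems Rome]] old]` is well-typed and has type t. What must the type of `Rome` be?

At [[cat [seems Rome]] old] (required: t): old is ⟨⟨e, e⟩, ⟨⟨e, e⟩, ⟨t, ⟨t, t⟩⟩⟩⟩, which is not a function with range t; hence [cat [seems Rome]] is the functor — type ⟨⟨⟨e, e⟩, ⟨⟨e, e⟩, ⟨t, ⟨t, t⟩⟩⟩⟩, t⟩.
At [cat [seems Rome]] (required: ⟨⟨⟨e, e⟩, ⟨⟨e, e⟩, ⟨t, ⟨t, t⟩⟩⟩⟩, t⟩): cat is ⟨⟨t, t⟩, ⟨t, e⟩⟩, which is not a function with range ⟨⟨⟨e, e⟩, ⟨⟨e, e⟩, ⟨t, ⟨t, t⟩⟩⟩⟩, t⟩; hence [seems Rome] is the functor — type ⟨⟨⟨t, t⟩, ⟨t, e⟩⟩, ⟨⟨⟨e, e⟩, ⟨⟨e, e⟩, ⟨t, ⟨t, t⟩⟩⟩⟩, t⟩⟩.
At [seems Rome] (required: ⟨⟨⟨t, t⟩, ⟨t, e⟩⟩, ⟨⟨⟨e, e⟩, ⟨⟨e, e⟩, ⟨t, ⟨t, t⟩⟩⟩⟩, t⟩⟩): seems is t, which is not a function with range ⟨⟨⟨t, t⟩, ⟨t, e⟩⟩, ⟨⟨⟨e, e⟩, ⟨⟨e, e⟩, ⟨t, ⟨t, t⟩⟩⟩⟩, t⟩⟩; hence Rome is the functor — type ⟨t, ⟨⟨⟨t, t⟩, ⟨t, e⟩⟩, ⟨⟨⟨e, e⟩, ⟨⟨e, e⟩, ⟨t, ⟨t, t⟩⟩⟩⟩, t⟩⟩⟩.

⟨t, ⟨⟨⟨t, t⟩, ⟨t, e⟩⟩, ⟨⟨⟨e, e⟩, ⟨⟨e, e⟩, ⟨t, ⟨t, t⟩⟩⟩⟩, t⟩⟩⟩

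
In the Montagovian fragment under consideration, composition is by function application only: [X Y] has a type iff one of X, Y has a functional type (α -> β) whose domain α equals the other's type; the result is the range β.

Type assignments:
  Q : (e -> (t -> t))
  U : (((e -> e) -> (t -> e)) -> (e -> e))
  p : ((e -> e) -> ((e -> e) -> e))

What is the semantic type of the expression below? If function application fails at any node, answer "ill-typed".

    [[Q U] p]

[Q U]: (e -> (t -> t)) and (((e -> e) -> (t -> e)) -> (e -> e)) cannot combine by function application — type clash.

ill-typed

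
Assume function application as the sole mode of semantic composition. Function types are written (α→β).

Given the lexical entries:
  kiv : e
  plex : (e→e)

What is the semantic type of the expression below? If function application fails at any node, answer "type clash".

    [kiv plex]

e

[kiv plex]: (e→e) applied to e yields e.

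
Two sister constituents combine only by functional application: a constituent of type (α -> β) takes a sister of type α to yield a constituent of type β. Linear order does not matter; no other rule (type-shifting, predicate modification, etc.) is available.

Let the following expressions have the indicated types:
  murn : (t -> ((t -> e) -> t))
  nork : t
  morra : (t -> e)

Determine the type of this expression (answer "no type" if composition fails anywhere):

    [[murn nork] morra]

t

[murn nork]: (t -> ((t -> e) -> t)) applied to t yields ((t -> e) -> t).
[[murn nork] morra]: ((t -> e) -> t) applied to (t -> e) yields t.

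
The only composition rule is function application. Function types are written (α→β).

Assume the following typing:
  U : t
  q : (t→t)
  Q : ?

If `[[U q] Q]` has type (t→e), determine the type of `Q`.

At [[U q] Q] (required: (t→e)): [U q] is t, which is not a function with range (t→e); hence Q is the functor — type (t→(t→e)).

(t→(t→e))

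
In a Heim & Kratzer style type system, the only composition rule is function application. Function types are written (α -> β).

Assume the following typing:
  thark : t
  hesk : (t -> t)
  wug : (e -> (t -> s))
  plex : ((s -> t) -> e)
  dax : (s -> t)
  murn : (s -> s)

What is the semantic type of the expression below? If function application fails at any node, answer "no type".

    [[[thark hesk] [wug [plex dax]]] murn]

s

[thark hesk]: hesk is (t -> t), thark is t; result t.
[plex dax]: plex is ((s -> t) -> e), dax is (s -> t); result e.
[wug [plex dax]]: wug is (e -> (t -> s)), [plex dax] is e; result (t -> s).
[[thark hesk] [wug [plex dax]]]: [wug [plex dax]] is (t -> s), [thark hesk] is t; result s.
[[[thark hesk] [wug [plex dax]]] murn]: murn is (s -> s), [[thark hesk] [wug [plex dax]]] is s; result s.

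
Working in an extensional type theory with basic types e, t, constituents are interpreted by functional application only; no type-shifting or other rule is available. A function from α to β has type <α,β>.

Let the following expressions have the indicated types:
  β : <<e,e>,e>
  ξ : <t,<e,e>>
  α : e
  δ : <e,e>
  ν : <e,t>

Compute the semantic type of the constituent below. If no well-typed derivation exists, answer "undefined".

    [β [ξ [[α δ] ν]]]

e

At [α δ], δ : <e,e> takes α : e, giving e.
At [[α δ] ν], ν : <e,t> takes [α δ] : e, giving t.
At [ξ [[α δ] ν]], ξ : <t,<e,e>> takes [[α δ] ν] : t, giving <e,e>.
At [β [ξ [[α δ] ν]]], β : <<e,e>,e> takes [ξ [[α δ] ν]] : <e,e>, giving e.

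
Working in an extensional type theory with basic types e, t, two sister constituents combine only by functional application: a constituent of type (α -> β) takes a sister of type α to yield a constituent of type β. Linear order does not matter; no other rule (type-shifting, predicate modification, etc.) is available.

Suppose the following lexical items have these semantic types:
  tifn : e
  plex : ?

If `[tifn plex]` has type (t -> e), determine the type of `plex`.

(e -> (t -> e))

[tifn plex] must have type (t -> e). The sister tifn has type e; that is not a function onto (t -> e), so plex must be the functor, of type (e -> (t -> e)).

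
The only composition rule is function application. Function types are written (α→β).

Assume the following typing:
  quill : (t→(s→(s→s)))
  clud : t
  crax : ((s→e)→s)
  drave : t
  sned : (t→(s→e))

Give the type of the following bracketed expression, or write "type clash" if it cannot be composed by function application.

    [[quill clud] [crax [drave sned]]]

(s→s)

[quill clud]: quill is (t→(s→(s→s))), clud is t; result (s→(s→s)).
[drave sned]: sned is (t→(s→e)), drave is t; result (s→e).
[crax [drave sned]]: crax is ((s→e)→s), [drave sned] is (s→e); result s.
[[quill clud] [crax [drave sned]]]: [quill clud] is (s→(s→s)), [crax [drave sned]] is s; result (s→s).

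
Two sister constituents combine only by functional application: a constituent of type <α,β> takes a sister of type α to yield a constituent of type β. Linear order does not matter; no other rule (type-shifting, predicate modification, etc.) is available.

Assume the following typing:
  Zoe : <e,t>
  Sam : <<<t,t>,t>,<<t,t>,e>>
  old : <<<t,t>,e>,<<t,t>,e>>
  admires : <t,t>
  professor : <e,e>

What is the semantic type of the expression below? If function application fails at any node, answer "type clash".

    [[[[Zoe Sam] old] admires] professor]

type clash

At [Zoe Sam]: neither <e,t> nor <<<t,t>,t>,<<t,t>,e>> can take the other as argument; the node is ill-typed.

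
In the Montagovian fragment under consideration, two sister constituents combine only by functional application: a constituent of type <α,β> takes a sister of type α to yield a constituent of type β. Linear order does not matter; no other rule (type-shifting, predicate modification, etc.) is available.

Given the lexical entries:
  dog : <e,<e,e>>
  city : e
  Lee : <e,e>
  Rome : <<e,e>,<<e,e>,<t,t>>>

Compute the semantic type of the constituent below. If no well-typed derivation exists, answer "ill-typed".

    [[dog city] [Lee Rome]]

<t,t>

[dog city]: <e,<e,e>> applied to e yields <e,e>.
[Lee Rome]: <<e,e>,<<e,e>,<t,t>>> applied to <e,e> yields <<e,e>,<t,t>>.
[[dog city] [Lee Rome]]: <<e,e>,<t,t>> applied to <e,e> yields <t,t>.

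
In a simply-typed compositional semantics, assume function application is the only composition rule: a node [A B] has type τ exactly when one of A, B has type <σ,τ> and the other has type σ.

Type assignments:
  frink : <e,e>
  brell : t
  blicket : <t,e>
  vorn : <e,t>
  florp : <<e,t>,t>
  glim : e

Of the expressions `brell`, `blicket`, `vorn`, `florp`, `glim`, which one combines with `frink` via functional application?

glim

brell : t — frink needs e; brell needs nothing (atomic); neither fits.
blicket : <t,e> — frink needs e; blicket needs t; neither fits.
vorn : <e,t> — frink needs e; vorn needs e; neither fits.
florp : <<e,t>,t> — frink needs e; florp needs <e,t>; neither fits.
glim — combines: frink : <e,e> takes glim : e as argument, giving e.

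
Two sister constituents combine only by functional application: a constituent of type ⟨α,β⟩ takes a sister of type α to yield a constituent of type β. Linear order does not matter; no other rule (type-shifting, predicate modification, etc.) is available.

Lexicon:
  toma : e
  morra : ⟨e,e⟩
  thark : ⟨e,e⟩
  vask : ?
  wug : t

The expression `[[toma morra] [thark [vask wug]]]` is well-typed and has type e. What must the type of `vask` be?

⟨t,⟨⟨e,e⟩,⟨e,e⟩⟩⟩

[[toma morra] [thark [vask wug]]] is required to be e. [toma morra] : e cannot yield e as functor, so [thark [vask wug]] : ⟨e,e⟩.
[thark [vask wug]] is required to be ⟨e,e⟩. thark : ⟨e,e⟩ cannot yield ⟨e,e⟩ as functor, so [vask wug] : ⟨⟨e,e⟩,⟨e,e⟩⟩.
[vask wug] is required to be ⟨⟨e,e⟩,⟨e,e⟩⟩. wug : t cannot yield ⟨⟨e,e⟩,⟨e,e⟩⟩ as functor, so vask : ⟨t,⟨⟨e,e⟩,⟨e,e⟩⟩⟩.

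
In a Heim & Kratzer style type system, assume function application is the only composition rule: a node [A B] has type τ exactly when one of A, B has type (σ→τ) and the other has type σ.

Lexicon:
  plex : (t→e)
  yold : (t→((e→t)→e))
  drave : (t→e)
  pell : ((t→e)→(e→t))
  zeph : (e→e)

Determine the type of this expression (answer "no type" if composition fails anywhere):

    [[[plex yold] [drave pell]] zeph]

[plex yold]: (t→e) and (t→((e→t)→e)) cannot combine by function application — type clash.

no type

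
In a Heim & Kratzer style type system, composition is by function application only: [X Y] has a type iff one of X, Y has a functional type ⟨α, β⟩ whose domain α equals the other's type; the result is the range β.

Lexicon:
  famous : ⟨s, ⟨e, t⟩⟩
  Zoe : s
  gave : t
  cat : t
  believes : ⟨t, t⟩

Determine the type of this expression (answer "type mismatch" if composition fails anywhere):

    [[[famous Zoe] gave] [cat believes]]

At [famous Zoe], famous : ⟨s, ⟨e, t⟩⟩ takes Zoe : s, giving ⟨e, t⟩.
[[famous Zoe] gave]: ⟨e, t⟩ with t — neither is a function whose domain matches the other; composition fails here.

type mismatch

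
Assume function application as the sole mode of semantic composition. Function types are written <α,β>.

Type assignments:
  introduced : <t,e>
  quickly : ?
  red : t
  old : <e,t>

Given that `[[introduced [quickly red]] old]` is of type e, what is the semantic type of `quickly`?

[[introduced [quickly red]] old] is required to be e. old : <e,t> cannot yield e as functor, so [introduced [quickly red]] : <<e,t>,e>.
[introduced [quickly red]] is required to be <<e,t>,e>. introduced : <t,e> cannot yield <<e,t>,e> as functor, so [quickly red] : <<t,e>,<<e,t>,e>>.
[quickly red] is required to be <<t,e>,<<e,t>,e>>. red : t cannot yield <<t,e>,<<e,t>,e>> as functor, so quickly : <t,<<t,e>,<<e,t>,e>>>.

<t,<<t,e>,<<e,t>,e>>>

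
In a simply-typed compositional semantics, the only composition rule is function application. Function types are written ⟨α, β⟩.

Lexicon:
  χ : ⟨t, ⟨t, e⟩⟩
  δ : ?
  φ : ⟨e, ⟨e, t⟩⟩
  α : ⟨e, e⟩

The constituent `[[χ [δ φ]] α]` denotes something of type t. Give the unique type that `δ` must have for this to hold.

For [[χ [δ φ]] α] to have type t with α of type ⟨e, e⟩, [χ [δ φ]] must be the function: [χ [δ φ]] : ⟨⟨e, e⟩, t⟩.
For [χ [δ φ]] to have type ⟨⟨e, e⟩, t⟩ with χ of type ⟨t, ⟨t, e⟩⟩, [δ φ] must be the function: [δ φ] : ⟨⟨t, ⟨t, e⟩⟩, ⟨⟨e, e⟩, t⟩⟩.
For [δ φ] to have type ⟨⟨t, ⟨t, e⟩⟩, ⟨⟨e, e⟩, t⟩⟩ with φ of type ⟨e, ⟨e, t⟩⟩, δ must be the function: δ : ⟨⟨e, ⟨e, t⟩⟩, ⟨⟨t, ⟨t, e⟩⟩, ⟨⟨e, e⟩, t⟩⟩⟩.

⟨⟨e, ⟨e, t⟩⟩, ⟨⟨t, ⟨t, e⟩⟩, ⟨⟨e, e⟩, t⟩⟩⟩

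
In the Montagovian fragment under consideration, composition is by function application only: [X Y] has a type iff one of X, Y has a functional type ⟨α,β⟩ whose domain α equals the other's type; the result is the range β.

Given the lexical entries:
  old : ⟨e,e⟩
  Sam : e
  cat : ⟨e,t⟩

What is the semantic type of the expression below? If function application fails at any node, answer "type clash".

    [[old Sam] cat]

t

[old Sam] — old of type ⟨e,e⟩ combines with Sam of type e: type e.
[[old Sam] cat] — cat of type ⟨e,t⟩ combines with [old Sam] of type e: type t.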